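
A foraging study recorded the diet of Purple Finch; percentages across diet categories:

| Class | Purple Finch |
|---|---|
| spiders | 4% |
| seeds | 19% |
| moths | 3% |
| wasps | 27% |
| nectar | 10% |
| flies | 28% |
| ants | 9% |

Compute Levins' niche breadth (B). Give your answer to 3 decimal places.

Convert percentages to proportions (divide by 100).
Σpᵢ² = 0.04² + 0.19² + 0.03² + 0.27² + 0.10² + 0.28² + 0.09² = 0.0016 + 0.0361 + 0.0009 + 0.0729 + 0.0100 + 0.0784 + 0.0081 = 0.2080
B = 1 / 0.2080 = 4.80769

4.808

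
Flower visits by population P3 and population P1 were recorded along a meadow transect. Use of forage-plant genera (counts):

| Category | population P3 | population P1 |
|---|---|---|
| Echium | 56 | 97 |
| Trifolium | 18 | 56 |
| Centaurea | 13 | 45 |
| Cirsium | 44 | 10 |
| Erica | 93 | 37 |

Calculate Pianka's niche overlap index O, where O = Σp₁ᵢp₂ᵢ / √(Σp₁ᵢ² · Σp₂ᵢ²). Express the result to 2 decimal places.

Proportions for population P3 (n=224): 56/224=0.2500, 18/224=0.0804, 13/224=0.0580, 44/224=0.1964, 93/224=0.4152
Proportions for population P1 (n=245): 97/245=0.3959, 56/245=0.2286, 45/245=0.1837, 10/245=0.0408, 37/245=0.1510
Σ p₁ᵢp₂ᵢ = 0.098975 + 0.018379 + 0.010655 + 0.008013 + 0.062695 = 0.198717
Σp_1ᵢ² = 0.2500² + 0.0804² + 0.0580² + 0.1964² + 0.4152² = 0.062500 + 0.006464 + 0.003364 + 0.038573 + 0.172391 = 0.283292
Σp_2ᵢ² = 0.3959² + 0.2286² + 0.1837² + 0.0408² + 0.1510² = 0.156737 + 0.052258 + 0.033746 + 0.001665 + 0.022801 = 0.267207
O = 0.198717 / √(0.283292 × 0.267207) = 0.198717 / 0.2751320 = 0.7223

0.72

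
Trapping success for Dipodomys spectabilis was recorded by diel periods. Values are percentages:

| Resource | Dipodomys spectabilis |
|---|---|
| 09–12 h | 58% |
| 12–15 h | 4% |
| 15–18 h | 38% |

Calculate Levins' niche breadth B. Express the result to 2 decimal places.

2.07

Convert percentages to proportions (divide by 100).
Σpᵢ² = 0.58² + 0.04² + 0.38² = 0.3364 + 0.0016 + 0.1444 = 0.4824
B = 1 / 0.4824 = 2.0730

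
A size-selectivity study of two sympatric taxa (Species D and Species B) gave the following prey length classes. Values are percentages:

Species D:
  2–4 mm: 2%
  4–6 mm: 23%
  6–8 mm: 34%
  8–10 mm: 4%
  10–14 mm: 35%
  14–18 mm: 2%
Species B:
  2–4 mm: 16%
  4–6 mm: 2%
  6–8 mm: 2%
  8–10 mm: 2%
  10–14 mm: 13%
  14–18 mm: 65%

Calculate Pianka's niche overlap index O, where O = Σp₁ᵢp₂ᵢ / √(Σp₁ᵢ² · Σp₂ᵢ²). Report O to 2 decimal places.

0.20

Convert percentages to proportions (divide by 100).
Σ p₁ᵢp₂ᵢ = 0.0032 + 0.0046 + 0.0068 + 0.0008 + 0.0455 + 0.0130 = 0.0739
Σp_1ᵢ² = 0.02² + 0.23² + 0.34² + 0.04² + 0.35² + 0.02² = 0.0004 + 0.0529 + 0.1156 + 0.0016 + 0.1225 + 0.0004 = 0.2934
Σp_2ᵢ² = 0.16² + 0.02² + 0.02² + 0.02² + 0.13² + 0.65² = 0.0256 + 0.0004 + 0.0004 + 0.0004 + 0.0169 + 0.4225 = 0.4662
O = 0.0739 / √(0.2934 × 0.4662) = 0.0739 / 0.36984 = 0.1998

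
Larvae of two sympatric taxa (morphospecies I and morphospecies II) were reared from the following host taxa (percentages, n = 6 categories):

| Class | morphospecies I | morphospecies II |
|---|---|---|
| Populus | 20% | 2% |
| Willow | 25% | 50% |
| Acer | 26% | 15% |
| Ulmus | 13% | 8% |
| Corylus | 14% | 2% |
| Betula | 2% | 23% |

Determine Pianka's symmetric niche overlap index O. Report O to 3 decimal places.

Convert percentages to proportions (divide by 100).
Σ p₁ᵢp₂ᵢ = 0.0040 + 0.1250 + 0.0390 + 0.0104 + 0.0028 + 0.0046 = 0.1858
Σp_1ᵢ² = 0.20² + 0.25² + 0.26² + 0.13² + 0.14² + 0.02² = 0.0400 + 0.0625 + 0.0676 + 0.0169 + 0.0196 + 0.0004 = 0.2070
Σp_2ᵢ² = 0.02² + 0.50² + 0.15² + 0.08² + 0.02² + 0.23² = 0.0004 + 0.2500 + 0.0225 + 0.0064 + 0.0004 + 0.0529 = 0.3326
O = 0.1858 / √(0.2070 × 0.3326) = 0.1858 / 0.262389 = 0.70811

0.708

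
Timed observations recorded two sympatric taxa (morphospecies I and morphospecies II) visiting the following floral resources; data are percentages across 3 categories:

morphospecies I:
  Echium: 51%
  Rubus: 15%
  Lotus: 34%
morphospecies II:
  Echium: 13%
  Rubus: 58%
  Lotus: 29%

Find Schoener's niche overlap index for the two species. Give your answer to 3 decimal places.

0.570

Convert percentages to proportions (divide by 100).
Σ|p₁ᵢ − p₂ᵢ| = 0.38 + 0.43 + 0.05 = 0.86
D = 1 − ½ × 0.86 = 1 − 0.430 = 0.57000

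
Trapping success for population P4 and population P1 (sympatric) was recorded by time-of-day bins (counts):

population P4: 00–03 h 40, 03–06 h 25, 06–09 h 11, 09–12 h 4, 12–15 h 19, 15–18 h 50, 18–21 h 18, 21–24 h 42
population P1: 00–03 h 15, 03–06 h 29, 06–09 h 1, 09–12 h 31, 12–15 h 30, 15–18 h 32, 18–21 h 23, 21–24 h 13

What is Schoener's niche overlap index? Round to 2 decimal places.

0.67

Proportions for population P4 (n=209): 40/209=0.1914, 25/209=0.1196, 11/209=0.0526, 4/209=0.0191, 19/209=0.0909, 50/209=0.2392, 18/209=0.0861, 42/209=0.2010
Proportions for population P1 (n=174): 15/174=0.0862, 29/174=0.1667, 1/174=0.0057, 31/174=0.1782, 30/174=0.1724, 32/174=0.1839, 23/174=0.1322, 13/174=0.0747
Σ|p₁ᵢ − p₂ᵢ| = 0.1052 + 0.0471 + 0.0469 + 0.1591 + 0.0815 + 0.0553 + 0.0461 + 0.1263 = 0.6675
D = 1 − ½ × 0.6675 = 1 − 0.33375 = 0.66625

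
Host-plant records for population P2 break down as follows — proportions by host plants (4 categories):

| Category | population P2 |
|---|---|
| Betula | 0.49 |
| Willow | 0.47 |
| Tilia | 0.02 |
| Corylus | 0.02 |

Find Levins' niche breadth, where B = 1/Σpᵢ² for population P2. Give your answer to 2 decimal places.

2.17

Σpᵢ² = 0.49² + 0.47² + 0.02² + 0.02² = 0.2401 + 0.2209 + 0.0004 + 0.0004 = 0.4618
B = 1 / 0.4618 = 2.1654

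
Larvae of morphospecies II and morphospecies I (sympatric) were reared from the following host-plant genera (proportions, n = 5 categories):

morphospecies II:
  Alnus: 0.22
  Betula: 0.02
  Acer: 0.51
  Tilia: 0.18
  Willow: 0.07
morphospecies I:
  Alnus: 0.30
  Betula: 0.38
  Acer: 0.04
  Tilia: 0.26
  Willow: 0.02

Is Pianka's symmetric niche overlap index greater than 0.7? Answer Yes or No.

Σ p₁ᵢp₂ᵢ = 0.0660 + 0.0076 + 0.0204 + 0.0468 + 0.0014 = 0.1422
Σp_1ᵢ² = 0.22² + 0.02² + 0.51² + 0.18² + 0.07² = 0.0484 + 0.0004 + 0.2601 + 0.0324 + 0.0049 = 0.3462
Σp_2ᵢ² = 0.30² + 0.38² + 0.04² + 0.26² + 0.02² = 0.0900 + 0.1444 + 0.0016 + 0.0676 + 0.0004 = 0.3040
O = 0.1422 / √(0.3462 × 0.3040) = 0.1422 / 0.32441 = 0.4383
O = 0.4383 < 0.7 → No.

No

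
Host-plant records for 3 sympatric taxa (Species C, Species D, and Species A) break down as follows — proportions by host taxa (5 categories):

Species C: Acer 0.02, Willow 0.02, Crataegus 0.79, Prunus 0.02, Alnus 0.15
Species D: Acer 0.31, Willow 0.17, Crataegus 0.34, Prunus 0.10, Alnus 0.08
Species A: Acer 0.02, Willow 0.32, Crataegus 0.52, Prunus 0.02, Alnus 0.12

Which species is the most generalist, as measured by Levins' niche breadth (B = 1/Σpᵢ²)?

Σp_Cᵢ² = 0.02² + 0.02² + 0.79² + 0.02² + 0.15² = 0.0004 + 0.0004 + 0.6241 + 0.0004 + 0.0225 = 0.6478
B_C = 1 / 0.6478 = 1.5437
Σp_Dᵢ² = 0.31² + 0.17² + 0.34² + 0.10² + 0.08² = 0.0961 + 0.0289 + 0.1156 + 0.0100 + 0.0064 = 0.2570
B_D = 1 / 0.2570 = 3.8911
Σp_Aᵢ² = 0.02² + 0.32² + 0.52² + 0.02² + 0.12² = 0.0004 + 0.1024 + 0.2704 + 0.0004 + 0.0144 = 0.3880
B_A = 1 / 0.3880 = 2.5773
Highest B → broadest niche (most generalist): Species D (B = 3.89).

Species D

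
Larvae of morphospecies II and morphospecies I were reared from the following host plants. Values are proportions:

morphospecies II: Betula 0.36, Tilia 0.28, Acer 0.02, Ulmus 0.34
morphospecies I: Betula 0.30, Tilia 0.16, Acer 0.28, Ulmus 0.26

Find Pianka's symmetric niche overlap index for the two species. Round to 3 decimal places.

0.848

Σ p₁ᵢp₂ᵢ = 0.1080 + 0.0448 + 0.0056 + 0.0884 = 0.2468
Σp_1ᵢ² = 0.36² + 0.28² + 0.02² + 0.34² = 0.1296 + 0.0784 + 0.0004 + 0.1156 = 0.3240
Σp_2ᵢ² = 0.30² + 0.16² + 0.28² + 0.26² = 0.0900 + 0.0256 + 0.0784 + 0.0676 = 0.2616
O = 0.2468 / √(0.3240 × 0.2616) = 0.2468 / 0.291133 = 0.84772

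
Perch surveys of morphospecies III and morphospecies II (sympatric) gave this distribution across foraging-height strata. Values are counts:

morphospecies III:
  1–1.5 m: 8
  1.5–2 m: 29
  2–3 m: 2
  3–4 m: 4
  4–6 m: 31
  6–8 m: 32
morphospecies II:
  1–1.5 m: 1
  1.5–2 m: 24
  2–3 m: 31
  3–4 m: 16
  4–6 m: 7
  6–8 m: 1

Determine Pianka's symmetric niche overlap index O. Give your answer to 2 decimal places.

Proportions for morphospecies III (n=106): 8/106=0.0755, 29/106=0.2736, 2/106=0.0189, 4/106=0.0377, 31/106=0.2925, 32/106=0.3019
Proportions for morphospecies II (n=80): 1/80=0.0125, 24/80=0.3000, 31/80=0.3875, 16/80=0.2000, 7/80=0.0875, 1/80=0.0125
Σ p₁ᵢp₂ᵢ = 0.000944 + 0.082080 + 0.007324 + 0.007540 + 0.025594 + 0.003774 = 0.127256
Σp_1ᵢ² = 0.0755² + 0.2736² + 0.0189² + 0.0377² + 0.2925² + 0.3019² = 0.005700 + 0.074857 + 0.000357 + 0.001421 + 0.085556 + 0.091144 = 0.259035
Σp_2ᵢ² = 0.0125² + 0.3000² + 0.3875² + 0.2000² + 0.0875² + 0.0125² = 0.000156 + 0.090000 + 0.150156 + 0.040000 + 0.007656 + 0.000156 = 0.288124
O = 0.127256 / √(0.259035 × 0.288124) = 0.127256 / 0.2731926 = 0.4658

0.47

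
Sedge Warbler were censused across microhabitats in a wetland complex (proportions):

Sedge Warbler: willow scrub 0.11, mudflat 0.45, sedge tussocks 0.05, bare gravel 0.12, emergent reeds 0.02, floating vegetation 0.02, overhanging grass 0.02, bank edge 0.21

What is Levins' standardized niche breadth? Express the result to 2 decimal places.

0.37

Σpᵢ² = 0.11² + 0.45² + 0.05² + 0.12² + 0.02² + 0.02² + 0.02² + 0.21² = 0.0121 + 0.2025 + 0.0025 + 0.0144 + 0.0004 + 0.0004 + 0.0004 + 0.0441 = 0.2768
B = 1 / 0.2768 = 3.6127
Bₛ = (B − 1)/(n − 1) = (3.6127 − 1)/(8 − 1) = 2.6127/7 = 0.3732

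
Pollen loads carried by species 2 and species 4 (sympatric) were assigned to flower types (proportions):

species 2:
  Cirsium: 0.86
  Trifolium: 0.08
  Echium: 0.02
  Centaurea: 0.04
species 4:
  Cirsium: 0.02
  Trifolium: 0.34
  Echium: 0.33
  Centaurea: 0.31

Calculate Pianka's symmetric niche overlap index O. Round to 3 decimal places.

0.129

Σ p₁ᵢp₂ᵢ = 0.0172 + 0.0272 + 0.0066 + 0.0124 = 0.0634
Σp_1ᵢ² = 0.86² + 0.08² + 0.02² + 0.04² = 0.7396 + 0.0064 + 0.0004 + 0.0016 = 0.7480
Σp_2ᵢ² = 0.02² + 0.34² + 0.33² + 0.31² = 0.0004 + 0.1156 + 0.1089 + 0.0961 = 0.3210
O = 0.0634 / √(0.7480 × 0.3210) = 0.0634 / 0.490008 = 0.12939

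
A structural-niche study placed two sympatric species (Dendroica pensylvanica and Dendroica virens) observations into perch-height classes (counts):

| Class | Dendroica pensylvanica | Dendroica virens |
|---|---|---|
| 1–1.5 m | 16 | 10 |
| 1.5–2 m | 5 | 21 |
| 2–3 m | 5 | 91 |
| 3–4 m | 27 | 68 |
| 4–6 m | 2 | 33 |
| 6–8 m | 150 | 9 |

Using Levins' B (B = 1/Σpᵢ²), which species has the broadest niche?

Dendroica virens

Proportions for Dendroica pensylvanica (n=205): 16/205=0.0780, 5/205=0.0244, 5/205=0.0244, 27/205=0.1317, 2/205=0.0098, 150/205=0.7317
Proportions for Dendroica virens (n=232): 10/232=0.0431, 21/232=0.0905, 91/232=0.3922, 68/232=0.2931, 33/232=0.1422, 9/232=0.0388
Σp_pensᵢ² = 0.0780² + 0.0244² + 0.0244² + 0.1317² + 0.0098² + 0.7317² = 0.006084 + 0.000595 + 0.000595 + 0.017345 + 0.000096 + 0.535385 = 0.560100
B_pens = 1 / 0.560100 = 1.7854
Σp_vireᵢ² = 0.0431² + 0.0905² + 0.3922² + 0.2931² + 0.1422² + 0.0388² = 0.001858 + 0.008190 + 0.153821 + 0.085908 + 0.020221 + 0.001505 = 0.271503
B_vire = 1 / 0.271503 = 3.6832
Highest B → broadest niche (most generalist): Dendroica virens (B = 3.68).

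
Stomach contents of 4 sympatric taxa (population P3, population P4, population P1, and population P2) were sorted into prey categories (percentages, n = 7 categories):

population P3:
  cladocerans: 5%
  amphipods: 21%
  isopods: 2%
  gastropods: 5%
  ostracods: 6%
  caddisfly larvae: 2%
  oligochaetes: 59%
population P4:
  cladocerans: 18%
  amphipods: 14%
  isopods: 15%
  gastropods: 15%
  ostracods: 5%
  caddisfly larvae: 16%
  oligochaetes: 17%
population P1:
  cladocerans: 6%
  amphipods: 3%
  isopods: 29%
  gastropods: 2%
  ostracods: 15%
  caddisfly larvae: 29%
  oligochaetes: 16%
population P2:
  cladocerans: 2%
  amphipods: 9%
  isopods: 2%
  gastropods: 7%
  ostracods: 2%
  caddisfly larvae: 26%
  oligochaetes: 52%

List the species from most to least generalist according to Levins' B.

population P4 > population P1 > population P2 > population P3

Convert percentages to proportions (divide by 100).
Σp_P3ᵢ² = 0.05² + 0.21² + 0.02² + 0.05² + 0.06² + 0.02² + 0.59² = 0.0025 + 0.0441 + 0.0004 + 0.0025 + 0.0036 + 0.0004 + 0.3481 = 0.4016
B_P3 = 1 / 0.4016 = 2.4900
Σp_P4ᵢ² = 0.18² + 0.14² + 0.15² + 0.15² + 0.05² + 0.16² + 0.17² = 0.0324 + 0.0196 + 0.0225 + 0.0225 + 0.0025 + 0.0256 + 0.0289 = 0.1540
B_P4 = 1 / 0.1540 = 6.4935
Σp_P1ᵢ² = 0.06² + 0.03² + 0.29² + 0.02² + 0.15² + 0.29² + 0.16² = 0.0036 + 0.0009 + 0.0841 + 0.0004 + 0.0225 + 0.0841 + 0.0256 = 0.2212
B_P1 = 1 / 0.2212 = 4.5208
Σp_P2ᵢ² = 0.02² + 0.09² + 0.02² + 0.07² + 0.02² + 0.26² + 0.52² = 0.0004 + 0.0081 + 0.0004 + 0.0049 + 0.0004 + 0.0676 + 0.2704 = 0.3522
B_P2 = 1 / 0.3522 = 2.8393
Ranking by B (broadest → narrowest): population P4 (6.49) > population P1 (4.52) > population P2 (2.84) > population P3 (2.49)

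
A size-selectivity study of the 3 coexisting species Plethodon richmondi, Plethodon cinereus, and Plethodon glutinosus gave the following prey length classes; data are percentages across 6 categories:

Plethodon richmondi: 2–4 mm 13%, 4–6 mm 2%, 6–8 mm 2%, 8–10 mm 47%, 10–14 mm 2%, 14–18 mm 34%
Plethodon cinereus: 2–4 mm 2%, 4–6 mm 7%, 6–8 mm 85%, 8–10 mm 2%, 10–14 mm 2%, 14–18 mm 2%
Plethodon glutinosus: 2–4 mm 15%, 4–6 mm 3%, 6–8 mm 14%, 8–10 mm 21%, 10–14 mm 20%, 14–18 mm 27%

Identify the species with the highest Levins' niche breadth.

Plethodon glutinosus

Convert percentages to proportions (divide by 100).
Σp_richᵢ² = 0.13² + 0.02² + 0.02² + 0.47² + 0.02² + 0.34² = 0.0169 + 0.0004 + 0.0004 + 0.2209 + 0.0004 + 0.1156 = 0.3546
B_rich = 1 / 0.3546 = 2.8201
Σp_cineᵢ² = 0.02² + 0.07² + 0.85² + 0.02² + 0.02² + 0.02² = 0.0004 + 0.0049 + 0.7225 + 0.0004 + 0.0004 + 0.0004 = 0.7290
B_cine = 1 / 0.7290 = 1.3717
Σp_glutᵢ² = 0.15² + 0.03² + 0.14² + 0.21² + 0.20² + 0.27² = 0.0225 + 0.0009 + 0.0196 + 0.0441 + 0.0400 + 0.0729 = 0.2000
B_glut = 1 / 0.2000 = 5.0000
Highest B → broadest niche (most generalist): Plethodon glutinosus (B = 5.00).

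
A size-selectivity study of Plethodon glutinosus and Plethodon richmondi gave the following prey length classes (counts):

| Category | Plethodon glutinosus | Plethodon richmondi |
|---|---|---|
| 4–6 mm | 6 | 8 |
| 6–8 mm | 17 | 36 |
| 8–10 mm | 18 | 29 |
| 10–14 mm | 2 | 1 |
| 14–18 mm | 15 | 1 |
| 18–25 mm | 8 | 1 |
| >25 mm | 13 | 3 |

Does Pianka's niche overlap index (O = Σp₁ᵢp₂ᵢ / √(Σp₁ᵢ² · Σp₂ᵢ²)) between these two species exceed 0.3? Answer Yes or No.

Proportions for Plethodon glutinosus (n=79): 6/79=0.0759, 17/79=0.2152, 18/79=0.2278, 2/79=0.0253, 15/79=0.1899, 8/79=0.1013, 13/79=0.1646
Proportions for Plethodon richmondi (n=79): 8/79=0.1013, 36/79=0.4557, 29/79=0.3671, 1/79=0.0127, 1/79=0.0127, 1/79=0.0127, 3/79=0.0380
Σ p₁ᵢp₂ᵢ = 0.007689 + 0.098067 + 0.083625 + 0.000321 + 0.002412 + 0.001287 + 0.006255 = 0.199656
Σp_1ᵢ² = 0.0759² + 0.2152² + 0.2278² + 0.0253² + 0.1899² + 0.1013² + 0.1646² = 0.005761 + 0.046311 + 0.051893 + 0.000640 + 0.036062 + 0.010262 + 0.027093 = 0.178022
Σp_2ᵢ² = 0.1013² + 0.4557² + 0.3671² + 0.0127² + 0.0127² + 0.0127² + 0.0380² = 0.010262 + 0.207662 + 0.134762 + 0.000161 + 0.000161 + 0.000161 + 0.001444 = 0.354613
O = 0.199656 / √(0.178022 × 0.354613) = 0.199656 / 0.2512547 = 0.7946
O = 0.7946 > 0.3 → Yes.

Yes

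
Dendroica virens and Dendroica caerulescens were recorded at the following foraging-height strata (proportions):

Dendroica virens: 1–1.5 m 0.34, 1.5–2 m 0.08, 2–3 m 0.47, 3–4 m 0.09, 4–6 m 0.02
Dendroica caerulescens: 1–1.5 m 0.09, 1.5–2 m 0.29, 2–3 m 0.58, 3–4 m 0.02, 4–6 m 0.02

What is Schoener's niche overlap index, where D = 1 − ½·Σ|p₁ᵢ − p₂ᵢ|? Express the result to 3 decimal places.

0.680

Σ|p₁ᵢ − p₂ᵢ| = 0.25 + 0.21 + 0.11 + 0.07 + 0.00 = 0.64
D = 1 − ½ × 0.64 = 1 − 0.320 = 0.68000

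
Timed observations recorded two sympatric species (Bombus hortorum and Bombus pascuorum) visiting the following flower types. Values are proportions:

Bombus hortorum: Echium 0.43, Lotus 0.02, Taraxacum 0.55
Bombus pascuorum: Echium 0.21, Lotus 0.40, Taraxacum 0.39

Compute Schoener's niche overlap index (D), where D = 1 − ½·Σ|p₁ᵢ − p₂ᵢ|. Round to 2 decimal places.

0.62

Σ|p₁ᵢ − p₂ᵢ| = 0.22 + 0.38 + 0.16 = 0.76
D = 1 − ½ × 0.76 = 1 − 0.380 = 0.6200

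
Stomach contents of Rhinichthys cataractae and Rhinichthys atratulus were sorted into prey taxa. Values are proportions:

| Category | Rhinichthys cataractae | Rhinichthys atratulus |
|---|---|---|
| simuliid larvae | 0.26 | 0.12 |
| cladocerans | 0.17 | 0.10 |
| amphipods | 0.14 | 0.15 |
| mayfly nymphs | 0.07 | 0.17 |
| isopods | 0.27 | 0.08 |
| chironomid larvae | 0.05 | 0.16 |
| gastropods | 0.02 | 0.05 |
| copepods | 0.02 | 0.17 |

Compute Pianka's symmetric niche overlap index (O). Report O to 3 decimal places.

0.695

Σ p₁ᵢp₂ᵢ = 0.0312 + 0.0170 + 0.0210 + 0.0119 + 0.0216 + 0.0080 + 0.0010 + 0.0034 = 0.1151
Σp_1ᵢ² = 0.26² + 0.17² + 0.14² + 0.07² + 0.27² + 0.05² + 0.02² + 0.02² = 0.0676 + 0.0289 + 0.0196 + 0.0049 + 0.0729 + 0.0025 + 0.0004 + 0.0004 = 0.1972
Σp_2ᵢ² = 0.12² + 0.10² + 0.15² + 0.17² + 0.08² + 0.16² + 0.05² + 0.17² = 0.0144 + 0.0100 + 0.0225 + 0.0289 + 0.0064 + 0.0256 + 0.0025 + 0.0289 = 0.1392
O = 0.1151 / √(0.1972 × 0.1392) = 0.1151 / 0.165681 = 0.69471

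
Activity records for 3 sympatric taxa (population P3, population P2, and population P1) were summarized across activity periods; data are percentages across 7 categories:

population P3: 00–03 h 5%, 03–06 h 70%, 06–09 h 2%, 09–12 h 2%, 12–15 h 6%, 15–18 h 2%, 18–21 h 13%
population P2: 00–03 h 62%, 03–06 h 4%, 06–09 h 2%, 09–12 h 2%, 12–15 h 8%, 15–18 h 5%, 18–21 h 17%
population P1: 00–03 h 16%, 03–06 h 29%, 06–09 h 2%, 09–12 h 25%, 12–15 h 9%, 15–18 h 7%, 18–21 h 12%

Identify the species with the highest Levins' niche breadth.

population P1

Convert percentages to proportions (divide by 100).
Σp_P3ᵢ² = 0.05² + 0.70² + 0.02² + 0.02² + 0.06² + 0.02² + 0.13² = 0.0025 + 0.4900 + 0.0004 + 0.0004 + 0.0036 + 0.0004 + 0.0169 = 0.5142
B_P3 = 1 / 0.5142 = 1.9448
Σp_P2ᵢ² = 0.62² + 0.04² + 0.02² + 0.02² + 0.08² + 0.05² + 0.17² = 0.3844 + 0.0016 + 0.0004 + 0.0004 + 0.0064 + 0.0025 + 0.0289 = 0.4246
B_P2 = 1 / 0.4246 = 2.3552
Σp_P1ᵢ² = 0.16² + 0.29² + 0.02² + 0.25² + 0.09² + 0.07² + 0.12² = 0.0256 + 0.0841 + 0.0004 + 0.0625 + 0.0081 + 0.0049 + 0.0144 = 0.2000
B_P1 = 1 / 0.2000 = 5.0000
Highest B → broadest niche (most generalist): population P1 (B = 5.00).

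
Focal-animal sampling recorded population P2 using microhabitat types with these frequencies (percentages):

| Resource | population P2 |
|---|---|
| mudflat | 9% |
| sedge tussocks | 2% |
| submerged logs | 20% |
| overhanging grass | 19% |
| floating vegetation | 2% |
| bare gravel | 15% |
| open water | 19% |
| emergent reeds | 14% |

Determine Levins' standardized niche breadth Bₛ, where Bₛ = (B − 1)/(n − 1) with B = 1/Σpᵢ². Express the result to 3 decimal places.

Convert percentages to proportions (divide by 100).
Σpᵢ² = 0.09² + 0.02² + 0.20² + 0.19² + 0.02² + 0.15² + 0.19² + 0.14² = 0.0081 + 0.0004 + 0.0400 + 0.0361 + 0.0004 + 0.0225 + 0.0361 + 0.0196 = 0.1632
B = 1 / 0.1632 = 6.12745
Bₛ = (B − 1)/(n − 1) = (6.12745 − 1)/(8 − 1) = 5.12745/7 = 0.73249

0.732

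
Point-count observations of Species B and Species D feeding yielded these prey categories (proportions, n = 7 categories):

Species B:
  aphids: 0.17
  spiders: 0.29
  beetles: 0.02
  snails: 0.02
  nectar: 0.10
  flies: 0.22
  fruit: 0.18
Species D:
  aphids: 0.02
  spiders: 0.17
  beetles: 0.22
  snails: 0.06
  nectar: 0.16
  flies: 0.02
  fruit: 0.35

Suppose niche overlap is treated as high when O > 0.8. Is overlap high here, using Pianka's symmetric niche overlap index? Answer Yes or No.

Σ p₁ᵢp₂ᵢ = 0.0034 + 0.0493 + 0.0044 + 0.0012 + 0.0160 + 0.0044 + 0.0630 = 0.1417
Σp_1ᵢ² = 0.17² + 0.29² + 0.02² + 0.02² + 0.10² + 0.22² + 0.18² = 0.0289 + 0.0841 + 0.0004 + 0.0004 + 0.0100 + 0.0484 + 0.0324 = 0.2046
Σp_2ᵢ² = 0.02² + 0.17² + 0.22² + 0.06² + 0.16² + 0.02² + 0.35² = 0.0004 + 0.0289 + 0.0484 + 0.0036 + 0.0256 + 0.0004 + 0.1225 = 0.2298
O = 0.1417 / √(0.2046 × 0.2298) = 0.1417 / 0.21683 = 0.6535
O = 0.6535 < 0.8 → No.

No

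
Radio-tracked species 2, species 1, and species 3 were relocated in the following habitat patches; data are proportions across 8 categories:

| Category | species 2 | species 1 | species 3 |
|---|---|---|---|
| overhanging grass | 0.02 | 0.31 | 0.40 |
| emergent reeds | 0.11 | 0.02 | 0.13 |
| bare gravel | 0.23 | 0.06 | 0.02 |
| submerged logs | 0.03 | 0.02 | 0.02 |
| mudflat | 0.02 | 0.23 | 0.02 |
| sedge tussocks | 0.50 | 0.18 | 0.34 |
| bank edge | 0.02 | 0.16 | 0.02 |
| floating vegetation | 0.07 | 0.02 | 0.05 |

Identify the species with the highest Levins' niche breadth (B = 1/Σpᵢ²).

species 1

Σp_2ᵢ² = 0.02² + 0.11² + 0.23² + 0.03² + 0.02² + 0.50² + 0.02² + 0.07² = 0.0004 + 0.0121 + 0.0529 + 0.0009 + 0.0004 + 0.2500 + 0.0004 + 0.0049 = 0.3220
B_2 = 1 / 0.3220 = 3.1056
Σp_1ᵢ² = 0.31² + 0.02² + 0.06² + 0.02² + 0.23² + 0.18² + 0.16² + 0.02² = 0.0961 + 0.0004 + 0.0036 + 0.0004 + 0.0529 + 0.0324 + 0.0256 + 0.0004 = 0.2118
B_1 = 1 / 0.2118 = 4.7214
Σp_3ᵢ² = 0.40² + 0.13² + 0.02² + 0.02² + 0.02² + 0.34² + 0.02² + 0.05² = 0.1600 + 0.0169 + 0.0004 + 0.0004 + 0.0004 + 0.1156 + 0.0004 + 0.0025 = 0.2966
B_3 = 1 / 0.2966 = 3.3715
Highest B → broadest niche (most generalist): species 1 (B = 4.72).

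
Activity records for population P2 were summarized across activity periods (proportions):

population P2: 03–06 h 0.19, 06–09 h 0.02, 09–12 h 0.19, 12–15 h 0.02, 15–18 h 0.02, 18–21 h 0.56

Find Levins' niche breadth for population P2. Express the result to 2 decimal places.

Σpᵢ² = 0.19² + 0.02² + 0.19² + 0.02² + 0.02² + 0.56² = 0.0361 + 0.0004 + 0.0361 + 0.0004 + 0.0004 + 0.3136 = 0.3870
B = 1 / 0.3870 = 2.5840

2.58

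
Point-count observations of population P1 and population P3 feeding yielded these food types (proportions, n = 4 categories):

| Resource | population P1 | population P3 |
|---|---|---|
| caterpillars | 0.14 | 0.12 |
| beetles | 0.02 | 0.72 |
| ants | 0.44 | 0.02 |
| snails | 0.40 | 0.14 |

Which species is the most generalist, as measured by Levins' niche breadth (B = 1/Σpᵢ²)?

Σp_P1ᵢ² = 0.14² + 0.02² + 0.44² + 0.40² = 0.0196 + 0.0004 + 0.1936 + 0.1600 = 0.3736
B_P1 = 1 / 0.3736 = 2.6767
Σp_P3ᵢ² = 0.12² + 0.72² + 0.02² + 0.14² = 0.0144 + 0.5184 + 0.0004 + 0.0196 = 0.5528
B_P3 = 1 / 0.5528 = 1.8090
Highest B → broadest niche (most generalist): population P1 (B = 2.68).

population P1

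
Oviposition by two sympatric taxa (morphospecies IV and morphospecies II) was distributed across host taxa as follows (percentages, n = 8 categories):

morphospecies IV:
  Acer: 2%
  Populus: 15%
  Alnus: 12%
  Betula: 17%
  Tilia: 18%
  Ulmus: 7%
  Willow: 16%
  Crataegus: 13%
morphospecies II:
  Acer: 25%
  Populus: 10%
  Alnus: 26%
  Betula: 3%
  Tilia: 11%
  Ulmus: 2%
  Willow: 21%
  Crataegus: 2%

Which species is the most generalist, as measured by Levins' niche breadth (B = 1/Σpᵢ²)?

morphospecies IV

Convert percentages to proportions (divide by 100).
Σp_IVᵢ² = 0.02² + 0.15² + 0.12² + 0.17² + 0.18² + 0.07² + 0.16² + 0.13² = 0.0004 + 0.0225 + 0.0144 + 0.0289 + 0.0324 + 0.0049 + 0.0256 + 0.0169 = 0.1460
B_IV = 1 / 0.1460 = 6.8493
Σp_IIᵢ² = 0.25² + 0.10² + 0.26² + 0.03² + 0.11² + 0.02² + 0.21² + 0.02² = 0.0625 + 0.0100 + 0.0676 + 0.0009 + 0.0121 + 0.0004 + 0.0441 + 0.0004 = 0.1980
B_II = 1 / 0.1980 = 5.0505
Highest B → broadest niche (most generalist): morphospecies IV (B = 6.85).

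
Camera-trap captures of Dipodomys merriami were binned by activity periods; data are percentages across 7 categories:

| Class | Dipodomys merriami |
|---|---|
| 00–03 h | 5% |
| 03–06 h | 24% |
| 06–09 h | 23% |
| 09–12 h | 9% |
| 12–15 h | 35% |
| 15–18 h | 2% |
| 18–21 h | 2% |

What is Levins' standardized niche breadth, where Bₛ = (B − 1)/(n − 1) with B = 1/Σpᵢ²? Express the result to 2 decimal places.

Convert percentages to proportions (divide by 100).
Σpᵢ² = 0.05² + 0.24² + 0.23² + 0.09² + 0.35² + 0.02² + 0.02² = 0.0025 + 0.0576 + 0.0529 + 0.0081 + 0.1225 + 0.0004 + 0.0004 = 0.2444
B = 1 / 0.2444 = 4.0917
Bₛ = (B − 1)/(n − 1) = (4.0917 − 1)/(7 − 1) = 3.0917/6 = 0.5153

0.52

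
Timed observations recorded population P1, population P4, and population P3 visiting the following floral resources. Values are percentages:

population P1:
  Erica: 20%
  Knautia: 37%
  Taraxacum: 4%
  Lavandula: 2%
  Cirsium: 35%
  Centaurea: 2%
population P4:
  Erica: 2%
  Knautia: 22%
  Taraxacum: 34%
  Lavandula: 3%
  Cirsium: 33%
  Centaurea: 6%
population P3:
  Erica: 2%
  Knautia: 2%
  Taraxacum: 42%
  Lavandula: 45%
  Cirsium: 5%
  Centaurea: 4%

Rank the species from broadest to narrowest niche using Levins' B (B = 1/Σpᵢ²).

population P4 > population P1 > population P3

Convert percentages to proportions (divide by 100).
Σp_P1ᵢ² = 0.20² + 0.37² + 0.04² + 0.02² + 0.35² + 0.02² = 0.0400 + 0.1369 + 0.0016 + 0.0004 + 0.1225 + 0.0004 = 0.3018
B_P1 = 1 / 0.3018 = 3.3135
Σp_P4ᵢ² = 0.02² + 0.22² + 0.34² + 0.03² + 0.33² + 0.06² = 0.0004 + 0.0484 + 0.1156 + 0.0009 + 0.1089 + 0.0036 = 0.2778
B_P4 = 1 / 0.2778 = 3.5997
Σp_P3ᵢ² = 0.02² + 0.02² + 0.42² + 0.45² + 0.05² + 0.04² = 0.0004 + 0.0004 + 0.1764 + 0.2025 + 0.0025 + 0.0016 = 0.3838
B_P3 = 1 / 0.3838 = 2.6055
Ranking by B (broadest → narrowest): population P4 (3.60) > population P1 (3.31) > population P3 (2.61)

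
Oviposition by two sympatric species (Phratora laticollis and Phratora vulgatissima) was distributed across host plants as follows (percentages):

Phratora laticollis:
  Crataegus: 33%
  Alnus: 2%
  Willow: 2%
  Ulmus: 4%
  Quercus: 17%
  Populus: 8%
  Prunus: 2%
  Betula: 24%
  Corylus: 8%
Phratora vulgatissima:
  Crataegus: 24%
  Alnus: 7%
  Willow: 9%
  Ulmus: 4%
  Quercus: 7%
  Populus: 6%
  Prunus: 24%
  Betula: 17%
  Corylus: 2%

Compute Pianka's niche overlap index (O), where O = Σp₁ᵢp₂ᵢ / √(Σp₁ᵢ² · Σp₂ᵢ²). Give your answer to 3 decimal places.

Convert percentages to proportions (divide by 100).
Σ p₁ᵢp₂ᵢ = 0.0792 + 0.0014 + 0.0018 + 0.0016 + 0.0119 + 0.0048 + 0.0048 + 0.0408 + 0.0016 = 0.1479
Σp_1ᵢ² = 0.33² + 0.02² + 0.02² + 0.04² + 0.17² + 0.08² + 0.02² + 0.24² + 0.08² = 0.1089 + 0.0004 + 0.0004 + 0.0016 + 0.0289 + 0.0064 + 0.0004 + 0.0576 + 0.0064 = 0.2110
Σp_2ᵢ² = 0.24² + 0.07² + 0.09² + 0.04² + 0.07² + 0.06² + 0.24² + 0.17² + 0.02² = 0.0576 + 0.0049 + 0.0081 + 0.0016 + 0.0049 + 0.0036 + 0.0576 + 0.0289 + 0.0004 = 0.1676
O = 0.1479 / √(0.2110 × 0.1676) = 0.1479 / 0.188052 = 0.78648

0.786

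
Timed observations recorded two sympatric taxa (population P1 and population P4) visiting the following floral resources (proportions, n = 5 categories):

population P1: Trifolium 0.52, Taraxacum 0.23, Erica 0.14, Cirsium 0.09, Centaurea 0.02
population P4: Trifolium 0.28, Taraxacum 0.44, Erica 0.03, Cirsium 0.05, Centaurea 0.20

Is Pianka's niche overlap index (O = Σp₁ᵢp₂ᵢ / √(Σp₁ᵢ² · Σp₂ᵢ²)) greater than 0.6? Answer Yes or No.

Σ p₁ᵢp₂ᵢ = 0.1456 + 0.1012 + 0.0042 + 0.0045 + 0.0040 = 0.2595
Σp_1ᵢ² = 0.52² + 0.23² + 0.14² + 0.09² + 0.02² = 0.2704 + 0.0529 + 0.0196 + 0.0081 + 0.0004 = 0.3514
Σp_2ᵢ² = 0.28² + 0.44² + 0.03² + 0.05² + 0.20² = 0.0784 + 0.1936 + 0.0009 + 0.0025 + 0.0400 = 0.3154
O = 0.2595 / √(0.3514 × 0.3154) = 0.2595 / 0.33291 = 0.7795
O = 0.7795 > 0.6 → Yes.

Yes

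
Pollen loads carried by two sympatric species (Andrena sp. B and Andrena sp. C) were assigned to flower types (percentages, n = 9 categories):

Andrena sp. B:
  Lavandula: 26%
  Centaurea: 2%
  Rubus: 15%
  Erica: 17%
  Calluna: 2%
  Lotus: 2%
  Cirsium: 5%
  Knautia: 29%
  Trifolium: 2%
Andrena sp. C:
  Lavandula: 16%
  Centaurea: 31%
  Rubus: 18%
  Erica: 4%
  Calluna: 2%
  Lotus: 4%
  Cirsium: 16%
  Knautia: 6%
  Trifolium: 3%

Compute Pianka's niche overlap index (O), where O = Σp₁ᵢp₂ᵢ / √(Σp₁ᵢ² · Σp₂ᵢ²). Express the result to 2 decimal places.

0.55

Convert percentages to proportions (divide by 100).
Σ p₁ᵢp₂ᵢ = 0.0416 + 0.0062 + 0.0270 + 0.0068 + 0.0004 + 0.0008 + 0.0080 + 0.0174 + 0.0006 = 0.1088
Σp_1ᵢ² = 0.26² + 0.02² + 0.15² + 0.17² + 0.02² + 0.02² + 0.05² + 0.29² + 0.02² = 0.0676 + 0.0004 + 0.0225 + 0.0289 + 0.0004 + 0.0004 + 0.0025 + 0.0841 + 0.0004 = 0.2072
Σp_2ᵢ² = 0.16² + 0.31² + 0.18² + 0.04² + 0.02² + 0.04² + 0.16² + 0.06² + 0.03² = 0.0256 + 0.0961 + 0.0324 + 0.0016 + 0.0004 + 0.0016 + 0.0256 + 0.0036 + 0.0009 = 0.1878
O = 0.1088 / √(0.2072 × 0.1878) = 0.1088 / 0.19726 = 0.5516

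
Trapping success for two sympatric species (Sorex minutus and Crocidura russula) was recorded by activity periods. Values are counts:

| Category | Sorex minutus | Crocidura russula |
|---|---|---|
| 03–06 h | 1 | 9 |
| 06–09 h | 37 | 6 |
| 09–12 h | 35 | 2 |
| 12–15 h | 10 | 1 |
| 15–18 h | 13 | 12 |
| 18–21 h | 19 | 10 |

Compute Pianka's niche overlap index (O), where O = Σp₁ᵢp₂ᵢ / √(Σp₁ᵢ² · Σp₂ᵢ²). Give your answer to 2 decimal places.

0.60

Proportions for Sorex minutus (n=115): 1/115=0.0087, 37/115=0.3217, 35/115=0.3043, 10/115=0.0870, 13/115=0.1130, 19/115=0.1652
Proportions for Crocidura russula (n=40): 9/40=0.2250, 6/40=0.1500, 2/40=0.0500, 1/40=0.0250, 12/40=0.3000, 10/40=0.2500
Σ p₁ᵢp₂ᵢ = 0.001958 + 0.048255 + 0.015215 + 0.002175 + 0.033900 + 0.041300 = 0.142803
Σp_1ᵢ² = 0.0087² + 0.3217² + 0.3043² + 0.0870² + 0.1130² + 0.1652² = 0.000076 + 0.103491 + 0.092598 + 0.007569 + 0.012769 + 0.027291 = 0.243794
Σp_2ᵢ² = 0.2250² + 0.1500² + 0.0500² + 0.0250² + 0.3000² + 0.2500² = 0.050625 + 0.022500 + 0.002500 + 0.000625 + 0.090000 + 0.062500 = 0.228750
O = 0.142803 / √(0.243794 × 0.228750) = 0.142803 / 0.2361522 = 0.6047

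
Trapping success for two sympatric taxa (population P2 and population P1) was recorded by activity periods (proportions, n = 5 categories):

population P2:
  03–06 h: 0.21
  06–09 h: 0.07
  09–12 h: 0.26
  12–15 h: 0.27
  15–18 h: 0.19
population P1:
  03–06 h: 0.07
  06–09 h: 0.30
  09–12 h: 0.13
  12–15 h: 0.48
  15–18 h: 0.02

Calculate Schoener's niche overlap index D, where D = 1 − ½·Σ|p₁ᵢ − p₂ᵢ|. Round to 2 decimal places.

Σ|p₁ᵢ − p₂ᵢ| = 0.14 + 0.23 + 0.13 + 0.21 + 0.17 = 0.88
D = 1 − ½ × 0.88 = 1 − 0.440 = 0.5600

0.56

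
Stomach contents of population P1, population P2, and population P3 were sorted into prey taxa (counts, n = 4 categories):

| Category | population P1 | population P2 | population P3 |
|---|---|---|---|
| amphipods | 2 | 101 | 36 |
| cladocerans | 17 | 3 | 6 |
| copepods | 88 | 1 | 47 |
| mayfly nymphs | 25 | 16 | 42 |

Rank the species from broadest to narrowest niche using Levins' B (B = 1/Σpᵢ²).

Proportions for population P1 (n=132): 2/132=0.0152, 17/132=0.1288, 88/132=0.6667, 25/132=0.1894
Proportions for population P2 (n=121): 101/121=0.8347, 3/121=0.0248, 1/121=0.0083, 16/121=0.1322
Proportions for population P3 (n=131): 36/131=0.2748, 6/131=0.0458, 47/131=0.3588, 42/131=0.3206
Σp_P1ᵢ² = 0.0152² + 0.1288² + 0.6667² + 0.1894² = 0.000231 + 0.016589 + 0.444489 + 0.035872 = 0.497181
B_P1 = 1 / 0.497181 = 2.0113
Σp_P2ᵢ² = 0.8347² + 0.0248² + 0.0083² + 0.1322² = 0.696724 + 0.000615 + 0.000069 + 0.017477 = 0.714885
B_P2 = 1 / 0.714885 = 1.3988
Σp_P3ᵢ² = 0.2748² + 0.0458² + 0.3588² + 0.3206² = 0.075515 + 0.002098 + 0.128737 + 0.102784 = 0.309134
B_P3 = 1 / 0.309134 = 3.2348
Ranking by B (broadest → narrowest): population P3 (3.23) > population P1 (2.01) > population P2 (1.40)

population P3 > population P1 > population P2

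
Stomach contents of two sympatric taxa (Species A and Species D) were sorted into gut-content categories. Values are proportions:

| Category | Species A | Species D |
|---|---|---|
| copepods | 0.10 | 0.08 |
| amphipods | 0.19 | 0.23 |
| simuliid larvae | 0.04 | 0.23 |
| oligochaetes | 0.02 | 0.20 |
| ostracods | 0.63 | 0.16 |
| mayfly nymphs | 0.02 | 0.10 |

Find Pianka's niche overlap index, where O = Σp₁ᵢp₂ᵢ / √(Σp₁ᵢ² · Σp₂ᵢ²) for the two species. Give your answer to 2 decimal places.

Σ p₁ᵢp₂ᵢ = 0.0080 + 0.0437 + 0.0092 + 0.0040 + 0.1008 + 0.0020 = 0.1677
Σp_1ᵢ² = 0.10² + 0.19² + 0.04² + 0.02² + 0.63² + 0.02² = 0.0100 + 0.0361 + 0.0016 + 0.0004 + 0.3969 + 0.0004 = 0.4454
Σp_2ᵢ² = 0.08² + 0.23² + 0.23² + 0.20² + 0.16² + 0.10² = 0.0064 + 0.0529 + 0.0529 + 0.0400 + 0.0256 + 0.0100 = 0.1878
O = 0.1677 / √(0.4454 × 0.1878) = 0.1677 / 0.28922 = 0.5798

0.58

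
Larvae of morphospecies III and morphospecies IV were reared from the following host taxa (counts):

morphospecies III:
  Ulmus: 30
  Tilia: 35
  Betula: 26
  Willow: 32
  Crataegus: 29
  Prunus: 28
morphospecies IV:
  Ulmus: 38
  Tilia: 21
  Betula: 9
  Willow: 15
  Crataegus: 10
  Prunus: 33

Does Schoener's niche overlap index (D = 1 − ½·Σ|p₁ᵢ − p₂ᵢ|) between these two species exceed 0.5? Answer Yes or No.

Yes

Proportions for morphospecies III (n=180): 30/180=0.1667, 35/180=0.1944, 26/180=0.1444, 32/180=0.1778, 29/180=0.1611, 28/180=0.1556
Proportions for morphospecies IV (n=126): 38/126=0.3016, 21/126=0.1667, 9/126=0.0714, 15/126=0.1190, 10/126=0.0794, 33/126=0.2619
Σ|p₁ᵢ − p₂ᵢ| = 0.1349 + 0.0277 + 0.0730 + 0.0588 + 0.0817 + 0.1063 = 0.4824
D = 1 − ½ × 0.4824 = 1 − 0.24120 = 0.75880
D = 0.75880 > 0.5 → Yes.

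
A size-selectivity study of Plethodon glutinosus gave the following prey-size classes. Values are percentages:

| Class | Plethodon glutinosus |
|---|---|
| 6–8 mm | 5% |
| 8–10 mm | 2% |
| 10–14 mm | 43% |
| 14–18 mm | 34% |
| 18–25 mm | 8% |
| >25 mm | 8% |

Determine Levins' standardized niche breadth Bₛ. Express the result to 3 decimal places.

Convert percentages to proportions (divide by 100).
Σpᵢ² = 0.05² + 0.02² + 0.43² + 0.34² + 0.08² + 0.08² = 0.0025 + 0.0004 + 0.1849 + 0.1156 + 0.0064 + 0.0064 = 0.3162
B = 1 / 0.3162 = 3.16256
Bₛ = (B − 1)/(n − 1) = (3.16256 − 1)/(6 − 1) = 2.16256/5 = 0.43251

0.433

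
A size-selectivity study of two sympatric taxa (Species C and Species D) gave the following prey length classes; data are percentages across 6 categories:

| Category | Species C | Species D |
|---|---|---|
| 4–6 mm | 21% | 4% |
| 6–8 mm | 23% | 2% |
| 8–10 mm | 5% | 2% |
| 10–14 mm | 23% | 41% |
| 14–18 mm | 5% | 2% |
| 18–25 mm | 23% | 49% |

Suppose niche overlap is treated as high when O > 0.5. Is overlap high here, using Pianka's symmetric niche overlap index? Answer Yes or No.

Yes

Convert percentages to proportions (divide by 100).
Σ p₁ᵢp₂ᵢ = 0.0084 + 0.0046 + 0.0010 + 0.0943 + 0.0010 + 0.1127 = 0.2220
Σp_1ᵢ² = 0.21² + 0.23² + 0.05² + 0.23² + 0.05² + 0.23² = 0.0441 + 0.0529 + 0.0025 + 0.0529 + 0.0025 + 0.0529 = 0.2078
Σp_2ᵢ² = 0.04² + 0.02² + 0.02² + 0.41² + 0.02² + 0.49² = 0.0016 + 0.0004 + 0.0004 + 0.1681 + 0.0004 + 0.2401 = 0.4110
O = 0.2220 / √(0.2078 × 0.4110) = 0.2220 / 0.29224 = 0.7596
O = 0.7596 > 0.5 → Yes.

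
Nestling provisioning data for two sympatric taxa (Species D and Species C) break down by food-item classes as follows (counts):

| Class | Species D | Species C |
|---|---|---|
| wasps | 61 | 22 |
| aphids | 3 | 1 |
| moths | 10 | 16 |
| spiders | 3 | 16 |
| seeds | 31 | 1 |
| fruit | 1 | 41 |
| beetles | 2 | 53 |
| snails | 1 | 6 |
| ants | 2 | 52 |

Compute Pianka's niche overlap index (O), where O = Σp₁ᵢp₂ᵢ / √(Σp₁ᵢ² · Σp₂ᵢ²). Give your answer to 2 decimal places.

0.29

Proportions for Species D (n=114): 61/114=0.5351, 3/114=0.0263, 10/114=0.0877, 3/114=0.0263, 31/114=0.2719, 1/114=0.0088, 2/114=0.0175, 1/114=0.0088, 2/114=0.0175
Proportions for Species C (n=208): 22/208=0.1058, 1/208=0.0048, 16/208=0.0769, 16/208=0.0769, 1/208=0.0048, 41/208=0.1971, 53/208=0.2548, 6/208=0.0288, 52/208=0.2500
Σ p₁ᵢp₂ᵢ = 0.056614 + 0.000126 + 0.006744 + 0.002022 + 0.001305 + 0.001734 + 0.004459 + 0.000253 + 0.004375 = 0.077632
Σp_1ᵢ² = 0.5351² + 0.0263² + 0.0877² + 0.0263² + 0.2719² + 0.0088² + 0.0175² + 0.0088² + 0.0175² = 0.286332 + 0.000692 + 0.007691 + 0.000692 + 0.073930 + 0.000077 + 0.000306 + 0.000077 + 0.000306 = 0.370103
Σp_2ᵢ² = 0.1058² + 0.0048² + 0.0769² + 0.0769² + 0.0048² + 0.1971² + 0.2548² + 0.0288² + 0.2500² = 0.011194 + 0.000023 + 0.005914 + 0.005914 + 0.000023 + 0.038848 + 0.064923 + 0.000829 + 0.062500 = 0.190168
O = 0.077632 / √(0.370103 × 0.190168) = 0.077632 / 0.2652956 = 0.2926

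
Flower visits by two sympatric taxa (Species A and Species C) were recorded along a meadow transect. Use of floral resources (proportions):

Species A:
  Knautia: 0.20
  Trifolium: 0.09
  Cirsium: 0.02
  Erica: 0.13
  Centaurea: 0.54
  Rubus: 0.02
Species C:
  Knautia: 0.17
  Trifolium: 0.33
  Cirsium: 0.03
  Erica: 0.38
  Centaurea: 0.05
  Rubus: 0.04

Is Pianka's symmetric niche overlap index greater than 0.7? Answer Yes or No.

Σ p₁ᵢp₂ᵢ = 0.0340 + 0.0297 + 0.0006 + 0.0494 + 0.0270 + 0.0008 = 0.1415
Σp_1ᵢ² = 0.20² + 0.09² + 0.02² + 0.13² + 0.54² + 0.02² = 0.0400 + 0.0081 + 0.0004 + 0.0169 + 0.2916 + 0.0004 = 0.3574
Σp_2ᵢ² = 0.17² + 0.33² + 0.03² + 0.38² + 0.05² + 0.04² = 0.0289 + 0.1089 + 0.0009 + 0.1444 + 0.0025 + 0.0016 = 0.2872
O = 0.1415 / √(0.3574 × 0.2872) = 0.1415 / 0.32038 = 0.4417
O = 0.4417 < 0.7 → No.

No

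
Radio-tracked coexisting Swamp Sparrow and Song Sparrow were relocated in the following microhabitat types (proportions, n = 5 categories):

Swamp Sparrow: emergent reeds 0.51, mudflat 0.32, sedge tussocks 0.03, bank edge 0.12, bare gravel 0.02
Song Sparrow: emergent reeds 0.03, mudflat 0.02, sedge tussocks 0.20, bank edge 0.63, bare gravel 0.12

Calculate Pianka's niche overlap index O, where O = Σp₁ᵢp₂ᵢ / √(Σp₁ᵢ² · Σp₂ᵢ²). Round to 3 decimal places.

Σ p₁ᵢp₂ᵢ = 0.0153 + 0.0064 + 0.0060 + 0.0756 + 0.0024 = 0.1057
Σp_1ᵢ² = 0.51² + 0.32² + 0.03² + 0.12² + 0.02² = 0.2601 + 0.1024 + 0.0009 + 0.0144 + 0.0004 = 0.3782
Σp_2ᵢ² = 0.03² + 0.02² + 0.20² + 0.63² + 0.12² = 0.0009 + 0.0004 + 0.0400 + 0.3969 + 0.0144 = 0.4526
O = 0.1057 / √(0.3782 × 0.4526) = 0.1057 / 0.413731 = 0.25548

0.255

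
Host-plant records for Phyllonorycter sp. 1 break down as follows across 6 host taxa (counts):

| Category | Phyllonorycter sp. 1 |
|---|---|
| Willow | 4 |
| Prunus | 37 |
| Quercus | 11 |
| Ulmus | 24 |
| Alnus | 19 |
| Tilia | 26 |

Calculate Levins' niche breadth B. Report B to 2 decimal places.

Proportions for Phyllonorycter sp. 1 (n=121): 4/121=0.0331, 37/121=0.3058, 11/121=0.0909, 24/121=0.1983, 19/121=0.1570, 26/121=0.2149
Σpᵢ² = 0.0331² + 0.3058² + 0.0909² + 0.1983² + 0.1570² + 0.2149² = 0.001096 + 0.093514 + 0.008263 + 0.039323 + 0.024649 + 0.046182 = 0.213027
B = 1 / 0.213027 = 4.6942

4.69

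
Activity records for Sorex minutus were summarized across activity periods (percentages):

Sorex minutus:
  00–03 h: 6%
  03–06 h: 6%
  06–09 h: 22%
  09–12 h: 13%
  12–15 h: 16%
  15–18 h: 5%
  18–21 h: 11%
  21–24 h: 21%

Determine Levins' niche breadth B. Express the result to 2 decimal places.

Convert percentages to proportions (divide by 100).
Σpᵢ² = 0.06² + 0.06² + 0.22² + 0.13² + 0.16² + 0.05² + 0.11² + 0.21² = 0.0036 + 0.0036 + 0.0484 + 0.0169 + 0.0256 + 0.0025 + 0.0121 + 0.0441 = 0.1568
B = 1 / 0.1568 = 6.3776

6.38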